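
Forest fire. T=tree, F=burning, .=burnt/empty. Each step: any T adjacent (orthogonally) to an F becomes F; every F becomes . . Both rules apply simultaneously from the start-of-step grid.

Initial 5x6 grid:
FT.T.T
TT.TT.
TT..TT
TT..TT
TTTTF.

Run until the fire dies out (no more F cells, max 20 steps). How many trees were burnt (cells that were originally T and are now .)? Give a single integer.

Step 1: +4 fires, +2 burnt (F count now 4)
Step 2: +5 fires, +4 burnt (F count now 5)
Step 3: +5 fires, +5 burnt (F count now 5)
Step 4: +3 fires, +5 burnt (F count now 3)
Step 5: +1 fires, +3 burnt (F count now 1)
Step 6: +0 fires, +1 burnt (F count now 0)
Fire out after step 6
Initially T: 19, now '.': 29
Total burnt (originally-T cells now '.'): 18

Answer: 18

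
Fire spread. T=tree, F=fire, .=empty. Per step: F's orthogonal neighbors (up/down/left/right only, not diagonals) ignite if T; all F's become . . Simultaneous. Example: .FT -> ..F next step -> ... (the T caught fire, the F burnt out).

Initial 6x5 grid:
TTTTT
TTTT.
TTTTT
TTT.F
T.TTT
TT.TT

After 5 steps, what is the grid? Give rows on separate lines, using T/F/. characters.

Step 1: 2 trees catch fire, 1 burn out
  TTTTT
  TTTT.
  TTTTF
  TTT..
  T.TTF
  TT.TT
Step 2: 3 trees catch fire, 2 burn out
  TTTTT
  TTTT.
  TTTF.
  TTT..
  T.TF.
  TT.TF
Step 3: 4 trees catch fire, 3 burn out
  TTTTT
  TTTF.
  TTF..
  TTT..
  T.F..
  TT.F.
Step 4: 4 trees catch fire, 4 burn out
  TTTFT
  TTF..
  TF...
  TTF..
  T....
  TT...
Step 5: 5 trees catch fire, 4 burn out
  TTF.F
  TF...
  F....
  TF...
  T....
  TT...

TTF.F
TF...
F....
TF...
T....
TT...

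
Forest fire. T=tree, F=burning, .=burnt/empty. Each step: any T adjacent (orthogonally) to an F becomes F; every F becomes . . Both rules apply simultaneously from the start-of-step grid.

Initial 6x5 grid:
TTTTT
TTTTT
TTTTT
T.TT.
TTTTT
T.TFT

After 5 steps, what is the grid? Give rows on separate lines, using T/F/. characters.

Step 1: 3 trees catch fire, 1 burn out
  TTTTT
  TTTTT
  TTTTT
  T.TT.
  TTTFT
  T.F.F
Step 2: 3 trees catch fire, 3 burn out
  TTTTT
  TTTTT
  TTTTT
  T.TF.
  TTF.F
  T....
Step 3: 3 trees catch fire, 3 burn out
  TTTTT
  TTTTT
  TTTFT
  T.F..
  TF...
  T....
Step 4: 4 trees catch fire, 3 burn out
  TTTTT
  TTTFT
  TTF.F
  T....
  F....
  T....
Step 5: 6 trees catch fire, 4 burn out
  TTTFT
  TTF.F
  TF...
  F....
  .....
  F....

TTTFT
TTF.F
TF...
F....
.....
F....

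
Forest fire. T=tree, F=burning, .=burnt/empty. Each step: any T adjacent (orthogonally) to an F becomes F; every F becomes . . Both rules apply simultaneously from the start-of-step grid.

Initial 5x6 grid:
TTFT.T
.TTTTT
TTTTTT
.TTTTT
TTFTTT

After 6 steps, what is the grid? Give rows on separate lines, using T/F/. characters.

Step 1: 6 trees catch fire, 2 burn out
  TF.F.T
  .TFTTT
  TTTTTT
  .TFTTT
  TF.FTT
Step 2: 8 trees catch fire, 6 burn out
  F....T
  .F.FTT
  TTFTTT
  .F.FTT
  F...FT
Step 3: 5 trees catch fire, 8 burn out
  .....T
  ....FT
  TF.FTT
  ....FT
  .....F
Step 4: 4 trees catch fire, 5 burn out
  .....T
  .....F
  F...FT
  .....F
  ......
Step 5: 2 trees catch fire, 4 burn out
  .....F
  ......
  .....F
  ......
  ......
Step 6: 0 trees catch fire, 2 burn out
  ......
  ......
  ......
  ......
  ......

......
......
......
......
......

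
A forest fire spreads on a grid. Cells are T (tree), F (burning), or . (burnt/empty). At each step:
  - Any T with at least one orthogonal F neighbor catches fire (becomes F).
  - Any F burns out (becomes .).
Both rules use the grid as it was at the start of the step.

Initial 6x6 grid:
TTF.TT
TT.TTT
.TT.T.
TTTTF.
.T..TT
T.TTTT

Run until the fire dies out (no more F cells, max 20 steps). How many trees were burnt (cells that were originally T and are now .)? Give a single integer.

Answer: 23

Derivation:
Step 1: +4 fires, +2 burnt (F count now 4)
Step 2: +6 fires, +4 burnt (F count now 6)
Step 3: +9 fires, +6 burnt (F count now 9)
Step 4: +4 fires, +9 burnt (F count now 4)
Step 5: +0 fires, +4 burnt (F count now 0)
Fire out after step 5
Initially T: 24, now '.': 35
Total burnt (originally-T cells now '.'): 23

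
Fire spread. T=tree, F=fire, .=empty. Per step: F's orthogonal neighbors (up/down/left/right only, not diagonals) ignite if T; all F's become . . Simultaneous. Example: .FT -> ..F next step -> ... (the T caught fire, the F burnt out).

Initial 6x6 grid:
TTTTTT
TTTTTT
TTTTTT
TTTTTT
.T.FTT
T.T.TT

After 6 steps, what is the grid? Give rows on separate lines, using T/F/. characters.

Step 1: 2 trees catch fire, 1 burn out
  TTTTTT
  TTTTTT
  TTTTTT
  TTTFTT
  .T..FT
  T.T.TT
Step 2: 5 trees catch fire, 2 burn out
  TTTTTT
  TTTTTT
  TTTFTT
  TTF.FT
  .T...F
  T.T.FT
Step 3: 6 trees catch fire, 5 burn out
  TTTTTT
  TTTFTT
  TTF.FT
  TF...F
  .T....
  T.T..F
Step 4: 7 trees catch fire, 6 burn out
  TTTFTT
  TTF.FT
  TF...F
  F.....
  .F....
  T.T...
Step 5: 5 trees catch fire, 7 burn out
  TTF.FT
  TF...F
  F.....
  ......
  ......
  T.T...
Step 6: 3 trees catch fire, 5 burn out
  TF...F
  F.....
  ......
  ......
  ......
  T.T...

TF...F
F.....
......
......
......
T.T...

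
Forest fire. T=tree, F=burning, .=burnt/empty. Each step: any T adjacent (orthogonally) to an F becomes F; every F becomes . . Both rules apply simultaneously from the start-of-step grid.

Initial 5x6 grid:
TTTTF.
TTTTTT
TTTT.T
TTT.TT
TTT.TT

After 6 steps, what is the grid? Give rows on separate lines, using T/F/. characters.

Step 1: 2 trees catch fire, 1 burn out
  TTTF..
  TTTTFT
  TTTT.T
  TTT.TT
  TTT.TT
Step 2: 3 trees catch fire, 2 burn out
  TTF...
  TTTF.F
  TTTT.T
  TTT.TT
  TTT.TT
Step 3: 4 trees catch fire, 3 burn out
  TF....
  TTF...
  TTTF.F
  TTT.TT
  TTT.TT
Step 4: 4 trees catch fire, 4 burn out
  F.....
  TF....
  TTF...
  TTT.TF
  TTT.TT
Step 5: 5 trees catch fire, 4 burn out
  ......
  F.....
  TF....
  TTF.F.
  TTT.TF
Step 6: 4 trees catch fire, 5 burn out
  ......
  ......
  F.....
  TF....
  TTF.F.

......
......
F.....
TF....
TTF.F.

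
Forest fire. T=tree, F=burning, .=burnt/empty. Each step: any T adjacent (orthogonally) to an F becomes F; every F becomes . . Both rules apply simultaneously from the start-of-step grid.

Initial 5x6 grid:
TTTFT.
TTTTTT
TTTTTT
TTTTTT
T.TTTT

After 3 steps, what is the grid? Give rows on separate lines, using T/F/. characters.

Step 1: 3 trees catch fire, 1 burn out
  TTF.F.
  TTTFTT
  TTTTTT
  TTTTTT
  T.TTTT
Step 2: 4 trees catch fire, 3 burn out
  TF....
  TTF.FT
  TTTFTT
  TTTTTT
  T.TTTT
Step 3: 6 trees catch fire, 4 burn out
  F.....
  TF...F
  TTF.FT
  TTTFTT
  T.TTTT

F.....
TF...F
TTF.FT
TTTFTT
T.TTTT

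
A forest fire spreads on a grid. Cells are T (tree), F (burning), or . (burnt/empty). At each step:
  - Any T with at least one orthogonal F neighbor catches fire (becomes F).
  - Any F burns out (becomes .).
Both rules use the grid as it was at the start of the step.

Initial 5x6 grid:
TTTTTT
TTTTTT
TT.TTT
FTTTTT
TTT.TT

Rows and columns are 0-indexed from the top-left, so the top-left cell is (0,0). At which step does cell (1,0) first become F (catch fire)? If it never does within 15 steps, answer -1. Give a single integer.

Step 1: cell (1,0)='T' (+3 fires, +1 burnt)
Step 2: cell (1,0)='F' (+4 fires, +3 burnt)
  -> target ignites at step 2
Step 3: cell (1,0)='.' (+4 fires, +4 burnt)
Step 4: cell (1,0)='.' (+4 fires, +4 burnt)
Step 5: cell (1,0)='.' (+5 fires, +4 burnt)
Step 6: cell (1,0)='.' (+4 fires, +5 burnt)
Step 7: cell (1,0)='.' (+2 fires, +4 burnt)
Step 8: cell (1,0)='.' (+1 fires, +2 burnt)
Step 9: cell (1,0)='.' (+0 fires, +1 burnt)
  fire out at step 9

2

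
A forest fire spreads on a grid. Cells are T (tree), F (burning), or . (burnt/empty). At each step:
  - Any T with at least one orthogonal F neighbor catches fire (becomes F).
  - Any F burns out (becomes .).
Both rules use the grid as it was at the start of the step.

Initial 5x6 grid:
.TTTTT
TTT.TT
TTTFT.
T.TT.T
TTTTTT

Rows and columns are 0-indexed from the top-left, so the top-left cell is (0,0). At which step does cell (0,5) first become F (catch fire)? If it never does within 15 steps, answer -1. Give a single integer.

Step 1: cell (0,5)='T' (+3 fires, +1 burnt)
Step 2: cell (0,5)='T' (+5 fires, +3 burnt)
Step 3: cell (0,5)='T' (+7 fires, +5 burnt)
Step 4: cell (0,5)='F' (+7 fires, +7 burnt)
  -> target ignites at step 4
Step 5: cell (0,5)='.' (+2 fires, +7 burnt)
Step 6: cell (0,5)='.' (+0 fires, +2 burnt)
  fire out at step 6

4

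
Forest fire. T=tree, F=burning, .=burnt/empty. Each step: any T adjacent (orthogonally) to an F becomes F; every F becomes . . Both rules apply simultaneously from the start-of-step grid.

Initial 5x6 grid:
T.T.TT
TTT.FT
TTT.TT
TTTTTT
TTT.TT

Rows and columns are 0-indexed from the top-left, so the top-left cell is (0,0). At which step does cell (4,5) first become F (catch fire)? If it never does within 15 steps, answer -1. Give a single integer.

Step 1: cell (4,5)='T' (+3 fires, +1 burnt)
Step 2: cell (4,5)='T' (+3 fires, +3 burnt)
Step 3: cell (4,5)='T' (+3 fires, +3 burnt)
Step 4: cell (4,5)='F' (+2 fires, +3 burnt)
  -> target ignites at step 4
Step 5: cell (4,5)='.' (+3 fires, +2 burnt)
Step 6: cell (4,5)='.' (+4 fires, +3 burnt)
Step 7: cell (4,5)='.' (+4 fires, +4 burnt)
Step 8: cell (4,5)='.' (+1 fires, +4 burnt)
Step 9: cell (4,5)='.' (+1 fires, +1 burnt)
Step 10: cell (4,5)='.' (+0 fires, +1 burnt)
  fire out at step 10

4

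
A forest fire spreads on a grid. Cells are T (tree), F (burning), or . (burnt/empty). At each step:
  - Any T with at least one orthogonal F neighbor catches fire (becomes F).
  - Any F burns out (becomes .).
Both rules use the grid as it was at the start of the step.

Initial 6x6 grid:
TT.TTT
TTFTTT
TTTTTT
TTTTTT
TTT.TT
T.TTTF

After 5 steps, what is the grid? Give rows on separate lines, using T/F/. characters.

Step 1: 5 trees catch fire, 2 burn out
  TT.TTT
  TF.FTT
  TTFTTT
  TTTTTT
  TTT.TF
  T.TTF.
Step 2: 10 trees catch fire, 5 burn out
  TF.FTT
  F...FT
  TF.FTT
  TTFTTF
  TTT.F.
  T.TF..
Step 3: 11 trees catch fire, 10 burn out
  F...FT
  .....F
  F...FF
  TF.FF.
  TTF...
  T.F...
Step 4: 3 trees catch fire, 11 burn out
  .....F
  ......
  ......
  F.....
  TF....
  T.....
Step 5: 1 trees catch fire, 3 burn out
  ......
  ......
  ......
  ......
  F.....
  T.....

......
......
......
......
F.....
T.....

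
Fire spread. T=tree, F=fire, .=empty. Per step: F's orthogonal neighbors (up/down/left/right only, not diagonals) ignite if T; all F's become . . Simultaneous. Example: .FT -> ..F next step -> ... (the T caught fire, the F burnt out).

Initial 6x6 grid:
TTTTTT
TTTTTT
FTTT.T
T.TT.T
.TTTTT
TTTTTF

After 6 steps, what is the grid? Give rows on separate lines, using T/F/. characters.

Step 1: 5 trees catch fire, 2 burn out
  TTTTTT
  FTTTTT
  .FTT.T
  F.TT.T
  .TTTTF
  TTTTF.
Step 2: 6 trees catch fire, 5 burn out
  FTTTTT
  .FTTTT
  ..FT.T
  ..TT.F
  .TTTF.
  TTTF..
Step 3: 7 trees catch fire, 6 burn out
  .FTTTT
  ..FTTT
  ...F.F
  ..FT..
  .TTF..
  TTF...
Step 4: 6 trees catch fire, 7 burn out
  ..FTTT
  ...FTF
  ......
  ...F..
  .TF...
  TF....
Step 5: 5 trees catch fire, 6 burn out
  ...FTF
  ....F.
  ......
  ......
  .F....
  F.....
Step 6: 1 trees catch fire, 5 burn out
  ....F.
  ......
  ......
  ......
  ......
  ......

....F.
......
......
......
......
......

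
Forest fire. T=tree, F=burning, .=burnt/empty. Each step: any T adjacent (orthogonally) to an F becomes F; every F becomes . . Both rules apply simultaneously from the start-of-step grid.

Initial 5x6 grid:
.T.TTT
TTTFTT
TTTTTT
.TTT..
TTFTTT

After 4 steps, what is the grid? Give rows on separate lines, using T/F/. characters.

Step 1: 7 trees catch fire, 2 burn out
  .T.FTT
  TTF.FT
  TTTFTT
  .TFT..
  TF.FTT
Step 2: 9 trees catch fire, 7 burn out
  .T..FT
  TF...F
  TTF.FT
  .F.F..
  F...FT
Step 3: 6 trees catch fire, 9 burn out
  .F...F
  F.....
  TF...F
  ......
  .....F
Step 4: 1 trees catch fire, 6 burn out
  ......
  ......
  F.....
  ......
  ......

......
......
F.....
......
......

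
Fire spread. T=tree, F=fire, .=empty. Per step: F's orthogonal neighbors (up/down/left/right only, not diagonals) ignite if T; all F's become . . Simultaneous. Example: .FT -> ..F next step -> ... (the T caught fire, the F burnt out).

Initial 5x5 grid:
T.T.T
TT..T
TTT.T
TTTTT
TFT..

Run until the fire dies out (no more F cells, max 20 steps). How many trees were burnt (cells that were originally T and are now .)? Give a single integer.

Step 1: +3 fires, +1 burnt (F count now 3)
Step 2: +3 fires, +3 burnt (F count now 3)
Step 3: +4 fires, +3 burnt (F count now 4)
Step 4: +2 fires, +4 burnt (F count now 2)
Step 5: +2 fires, +2 burnt (F count now 2)
Step 6: +1 fires, +2 burnt (F count now 1)
Step 7: +1 fires, +1 burnt (F count now 1)
Step 8: +0 fires, +1 burnt (F count now 0)
Fire out after step 8
Initially T: 17, now '.': 24
Total burnt (originally-T cells now '.'): 16

Answer: 16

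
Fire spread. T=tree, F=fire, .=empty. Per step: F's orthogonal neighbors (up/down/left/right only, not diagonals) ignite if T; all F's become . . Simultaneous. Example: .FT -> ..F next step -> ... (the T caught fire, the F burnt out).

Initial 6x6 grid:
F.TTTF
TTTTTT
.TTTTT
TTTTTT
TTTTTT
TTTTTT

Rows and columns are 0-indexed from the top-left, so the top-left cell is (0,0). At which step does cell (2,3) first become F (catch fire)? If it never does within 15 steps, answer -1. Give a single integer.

Step 1: cell (2,3)='T' (+3 fires, +2 burnt)
Step 2: cell (2,3)='T' (+4 fires, +3 burnt)
Step 3: cell (2,3)='T' (+6 fires, +4 burnt)
Step 4: cell (2,3)='F' (+5 fires, +6 burnt)
  -> target ignites at step 4
Step 5: cell (2,3)='.' (+6 fires, +5 burnt)
Step 6: cell (2,3)='.' (+5 fires, +6 burnt)
Step 7: cell (2,3)='.' (+3 fires, +5 burnt)
Step 8: cell (2,3)='.' (+0 fires, +3 burnt)
  fire out at step 8

4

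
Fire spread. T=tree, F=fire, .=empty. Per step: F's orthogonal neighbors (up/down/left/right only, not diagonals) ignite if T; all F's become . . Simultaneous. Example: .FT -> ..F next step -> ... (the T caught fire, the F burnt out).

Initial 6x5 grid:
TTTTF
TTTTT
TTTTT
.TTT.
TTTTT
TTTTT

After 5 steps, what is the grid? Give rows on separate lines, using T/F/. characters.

Step 1: 2 trees catch fire, 1 burn out
  TTTF.
  TTTTF
  TTTTT
  .TTT.
  TTTTT
  TTTTT
Step 2: 3 trees catch fire, 2 burn out
  TTF..
  TTTF.
  TTTTF
  .TTT.
  TTTTT
  TTTTT
Step 3: 3 trees catch fire, 3 burn out
  TF...
  TTF..
  TTTF.
  .TTT.
  TTTTT
  TTTTT
Step 4: 4 trees catch fire, 3 burn out
  F....
  TF...
  TTF..
  .TTF.
  TTTTT
  TTTTT
Step 5: 4 trees catch fire, 4 burn out
  .....
  F....
  TF...
  .TF..
  TTTFT
  TTTTT

.....
F....
TF...
.TF..
TTTFT
TTTTT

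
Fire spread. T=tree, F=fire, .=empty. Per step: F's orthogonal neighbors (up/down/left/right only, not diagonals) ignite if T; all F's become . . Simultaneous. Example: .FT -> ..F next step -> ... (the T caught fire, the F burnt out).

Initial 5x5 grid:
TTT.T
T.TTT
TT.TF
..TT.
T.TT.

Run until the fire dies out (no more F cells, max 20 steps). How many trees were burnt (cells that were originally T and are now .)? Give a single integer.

Step 1: +2 fires, +1 burnt (F count now 2)
Step 2: +3 fires, +2 burnt (F count now 3)
Step 3: +3 fires, +3 burnt (F count now 3)
Step 4: +2 fires, +3 burnt (F count now 2)
Step 5: +1 fires, +2 burnt (F count now 1)
Step 6: +1 fires, +1 burnt (F count now 1)
Step 7: +1 fires, +1 burnt (F count now 1)
Step 8: +1 fires, +1 burnt (F count now 1)
Step 9: +1 fires, +1 burnt (F count now 1)
Step 10: +0 fires, +1 burnt (F count now 0)
Fire out after step 10
Initially T: 16, now '.': 24
Total burnt (originally-T cells now '.'): 15

Answer: 15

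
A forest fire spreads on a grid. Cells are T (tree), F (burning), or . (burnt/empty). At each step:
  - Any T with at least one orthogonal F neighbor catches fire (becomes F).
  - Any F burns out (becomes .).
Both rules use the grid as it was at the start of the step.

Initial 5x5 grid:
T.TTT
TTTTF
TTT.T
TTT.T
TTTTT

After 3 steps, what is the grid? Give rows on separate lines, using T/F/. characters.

Step 1: 3 trees catch fire, 1 burn out
  T.TTF
  TTTF.
  TTT.F
  TTT.T
  TTTTT
Step 2: 3 trees catch fire, 3 burn out
  T.TF.
  TTF..
  TTT..
  TTT.F
  TTTTT
Step 3: 4 trees catch fire, 3 burn out
  T.F..
  TF...
  TTF..
  TTT..
  TTTTF

T.F..
TF...
TTF..
TTT..
TTTTF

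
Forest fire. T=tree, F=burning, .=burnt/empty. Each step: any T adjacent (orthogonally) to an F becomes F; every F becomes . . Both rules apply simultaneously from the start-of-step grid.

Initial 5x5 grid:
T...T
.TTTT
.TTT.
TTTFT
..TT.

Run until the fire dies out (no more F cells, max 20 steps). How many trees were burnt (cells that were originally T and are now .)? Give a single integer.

Answer: 14

Derivation:
Step 1: +4 fires, +1 burnt (F count now 4)
Step 2: +4 fires, +4 burnt (F count now 4)
Step 3: +4 fires, +4 burnt (F count now 4)
Step 4: +2 fires, +4 burnt (F count now 2)
Step 5: +0 fires, +2 burnt (F count now 0)
Fire out after step 5
Initially T: 15, now '.': 24
Total burnt (originally-T cells now '.'): 14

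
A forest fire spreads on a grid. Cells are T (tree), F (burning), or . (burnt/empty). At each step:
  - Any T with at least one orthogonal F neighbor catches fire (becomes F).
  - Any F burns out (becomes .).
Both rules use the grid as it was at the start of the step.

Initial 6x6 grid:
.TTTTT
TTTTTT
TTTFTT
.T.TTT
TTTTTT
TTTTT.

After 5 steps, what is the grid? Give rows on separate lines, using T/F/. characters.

Step 1: 4 trees catch fire, 1 burn out
  .TTTTT
  TTTFTT
  TTF.FT
  .T.FTT
  TTTTTT
  TTTTT.
Step 2: 7 trees catch fire, 4 burn out
  .TTFTT
  TTF.FT
  TF...F
  .T..FT
  TTTFTT
  TTTTT.
Step 3: 10 trees catch fire, 7 burn out
  .TF.FT
  TF...F
  F.....
  .F...F
  TTF.FT
  TTTFT.
Step 4: 7 trees catch fire, 10 burn out
  .F...F
  F.....
  ......
  ......
  TF...F
  TTF.F.
Step 5: 2 trees catch fire, 7 burn out
  ......
  ......
  ......
  ......
  F.....
  TF....

......
......
......
......
F.....
TF....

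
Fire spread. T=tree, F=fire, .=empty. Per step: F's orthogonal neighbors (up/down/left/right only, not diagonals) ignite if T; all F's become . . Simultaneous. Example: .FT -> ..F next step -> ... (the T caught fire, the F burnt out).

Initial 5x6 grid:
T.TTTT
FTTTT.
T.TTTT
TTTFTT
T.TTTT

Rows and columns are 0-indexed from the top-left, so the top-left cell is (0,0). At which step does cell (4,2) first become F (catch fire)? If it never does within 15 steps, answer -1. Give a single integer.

Step 1: cell (4,2)='T' (+7 fires, +2 burnt)
Step 2: cell (4,2)='F' (+9 fires, +7 burnt)
  -> target ignites at step 2
Step 3: cell (4,2)='.' (+6 fires, +9 burnt)
Step 4: cell (4,2)='.' (+1 fires, +6 burnt)
Step 5: cell (4,2)='.' (+1 fires, +1 burnt)
Step 6: cell (4,2)='.' (+0 fires, +1 burnt)
  fire out at step 6

2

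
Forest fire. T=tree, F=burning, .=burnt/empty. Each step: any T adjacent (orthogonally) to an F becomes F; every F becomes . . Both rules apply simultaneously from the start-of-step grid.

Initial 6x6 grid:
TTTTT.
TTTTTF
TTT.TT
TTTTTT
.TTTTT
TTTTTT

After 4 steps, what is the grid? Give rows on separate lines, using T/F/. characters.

Step 1: 2 trees catch fire, 1 burn out
  TTTTT.
  TTTTF.
  TTT.TF
  TTTTTT
  .TTTTT
  TTTTTT
Step 2: 4 trees catch fire, 2 burn out
  TTTTF.
  TTTF..
  TTT.F.
  TTTTTF
  .TTTTT
  TTTTTT
Step 3: 4 trees catch fire, 4 burn out
  TTTF..
  TTF...
  TTT...
  TTTTF.
  .TTTTF
  TTTTTT
Step 4: 6 trees catch fire, 4 burn out
  TTF...
  TF....
  TTF...
  TTTF..
  .TTTF.
  TTTTTF

TTF...
TF....
TTF...
TTTF..
.TTTF.
TTTTTF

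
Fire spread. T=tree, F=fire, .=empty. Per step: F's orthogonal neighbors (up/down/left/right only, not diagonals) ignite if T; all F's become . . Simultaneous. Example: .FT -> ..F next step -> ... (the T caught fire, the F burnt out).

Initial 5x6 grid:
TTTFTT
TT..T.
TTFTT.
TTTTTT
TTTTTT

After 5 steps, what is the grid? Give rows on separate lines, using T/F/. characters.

Step 1: 5 trees catch fire, 2 burn out
  TTF.FT
  TT..T.
  TF.FT.
  TTFTTT
  TTTTTT
Step 2: 9 trees catch fire, 5 burn out
  TF...F
  TF..F.
  F...F.
  TF.FTT
  TTFTTT
Step 3: 6 trees catch fire, 9 burn out
  F.....
  F.....
  ......
  F...FT
  TF.FTT
Step 4: 3 trees catch fire, 6 burn out
  ......
  ......
  ......
  .....F
  F...FT
Step 5: 1 trees catch fire, 3 burn out
  ......
  ......
  ......
  ......
  .....F

......
......
......
......
.....F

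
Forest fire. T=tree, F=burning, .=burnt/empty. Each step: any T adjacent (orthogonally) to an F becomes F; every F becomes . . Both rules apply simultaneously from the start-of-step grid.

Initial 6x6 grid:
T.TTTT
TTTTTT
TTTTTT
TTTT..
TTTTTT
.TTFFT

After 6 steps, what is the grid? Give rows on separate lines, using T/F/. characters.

Step 1: 4 trees catch fire, 2 burn out
  T.TTTT
  TTTTTT
  TTTTTT
  TTTT..
  TTTFFT
  .TF..F
Step 2: 4 trees catch fire, 4 burn out
  T.TTTT
  TTTTTT
  TTTTTT
  TTTF..
  TTF..F
  .F....
Step 3: 3 trees catch fire, 4 burn out
  T.TTTT
  TTTTTT
  TTTFTT
  TTF...
  TF....
  ......
Step 4: 5 trees catch fire, 3 burn out
  T.TTTT
  TTTFTT
  TTF.FT
  TF....
  F.....
  ......
Step 5: 6 trees catch fire, 5 burn out
  T.TFTT
  TTF.FT
  TF...F
  F.....
  ......
  ......
Step 6: 5 trees catch fire, 6 burn out
  T.F.FT
  TF...F
  F.....
  ......
  ......
  ......

T.F.FT
TF...F
F.....
......
......
......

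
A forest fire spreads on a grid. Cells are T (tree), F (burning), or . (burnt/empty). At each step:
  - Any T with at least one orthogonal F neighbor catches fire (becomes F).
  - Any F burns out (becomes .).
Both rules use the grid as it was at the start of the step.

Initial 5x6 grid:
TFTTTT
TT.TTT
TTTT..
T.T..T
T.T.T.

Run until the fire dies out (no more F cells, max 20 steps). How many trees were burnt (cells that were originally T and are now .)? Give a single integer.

Answer: 18

Derivation:
Step 1: +3 fires, +1 burnt (F count now 3)
Step 2: +3 fires, +3 burnt (F count now 3)
Step 3: +4 fires, +3 burnt (F count now 4)
Step 4: +5 fires, +4 burnt (F count now 5)
Step 5: +3 fires, +5 burnt (F count now 3)
Step 6: +0 fires, +3 burnt (F count now 0)
Fire out after step 6
Initially T: 20, now '.': 28
Total burnt (originally-T cells now '.'): 18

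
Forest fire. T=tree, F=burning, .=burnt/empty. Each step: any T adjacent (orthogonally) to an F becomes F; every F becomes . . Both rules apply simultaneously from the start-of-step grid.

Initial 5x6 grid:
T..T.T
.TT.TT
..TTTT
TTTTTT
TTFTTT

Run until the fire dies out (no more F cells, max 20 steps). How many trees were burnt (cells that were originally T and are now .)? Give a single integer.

Answer: 20

Derivation:
Step 1: +3 fires, +1 burnt (F count now 3)
Step 2: +5 fires, +3 burnt (F count now 5)
Step 3: +5 fires, +5 burnt (F count now 5)
Step 4: +3 fires, +5 burnt (F count now 3)
Step 5: +2 fires, +3 burnt (F count now 2)
Step 6: +1 fires, +2 burnt (F count now 1)
Step 7: +1 fires, +1 burnt (F count now 1)
Step 8: +0 fires, +1 burnt (F count now 0)
Fire out after step 8
Initially T: 22, now '.': 28
Total burnt (originally-T cells now '.'): 20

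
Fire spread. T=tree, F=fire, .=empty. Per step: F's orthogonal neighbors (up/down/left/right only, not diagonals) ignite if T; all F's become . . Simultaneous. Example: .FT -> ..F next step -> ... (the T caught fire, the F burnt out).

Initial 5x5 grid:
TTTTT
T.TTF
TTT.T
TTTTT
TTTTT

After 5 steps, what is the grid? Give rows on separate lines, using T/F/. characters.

Step 1: 3 trees catch fire, 1 burn out
  TTTTF
  T.TF.
  TTT.F
  TTTTT
  TTTTT
Step 2: 3 trees catch fire, 3 burn out
  TTTF.
  T.F..
  TTT..
  TTTTF
  TTTTT
Step 3: 4 trees catch fire, 3 burn out
  TTF..
  T....
  TTF..
  TTTF.
  TTTTF
Step 4: 4 trees catch fire, 4 burn out
  TF...
  T....
  TF...
  TTF..
  TTTF.
Step 5: 4 trees catch fire, 4 burn out
  F....
  T....
  F....
  TF...
  TTF..

F....
T....
F....
TF...
TTF..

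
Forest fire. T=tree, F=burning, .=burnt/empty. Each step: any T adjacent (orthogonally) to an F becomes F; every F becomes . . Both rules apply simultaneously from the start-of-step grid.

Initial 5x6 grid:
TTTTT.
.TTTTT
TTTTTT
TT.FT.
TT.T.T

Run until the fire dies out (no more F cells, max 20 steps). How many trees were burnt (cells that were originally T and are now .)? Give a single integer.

Answer: 22

Derivation:
Step 1: +3 fires, +1 burnt (F count now 3)
Step 2: +3 fires, +3 burnt (F count now 3)
Step 3: +5 fires, +3 burnt (F count now 5)
Step 4: +6 fires, +5 burnt (F count now 6)
Step 5: +3 fires, +6 burnt (F count now 3)
Step 6: +2 fires, +3 burnt (F count now 2)
Step 7: +0 fires, +2 burnt (F count now 0)
Fire out after step 7
Initially T: 23, now '.': 29
Total burnt (originally-T cells now '.'): 22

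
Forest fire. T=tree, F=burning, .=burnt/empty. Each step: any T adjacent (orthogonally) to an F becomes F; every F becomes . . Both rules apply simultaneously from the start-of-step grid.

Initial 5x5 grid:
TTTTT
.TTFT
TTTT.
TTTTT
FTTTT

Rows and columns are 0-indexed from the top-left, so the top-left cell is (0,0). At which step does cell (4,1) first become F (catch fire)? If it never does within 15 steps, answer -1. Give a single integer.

Step 1: cell (4,1)='F' (+6 fires, +2 burnt)
  -> target ignites at step 1
Step 2: cell (4,1)='.' (+8 fires, +6 burnt)
Step 3: cell (4,1)='.' (+5 fires, +8 burnt)
Step 4: cell (4,1)='.' (+2 fires, +5 burnt)
Step 5: cell (4,1)='.' (+0 fires, +2 burnt)
  fire out at step 5

1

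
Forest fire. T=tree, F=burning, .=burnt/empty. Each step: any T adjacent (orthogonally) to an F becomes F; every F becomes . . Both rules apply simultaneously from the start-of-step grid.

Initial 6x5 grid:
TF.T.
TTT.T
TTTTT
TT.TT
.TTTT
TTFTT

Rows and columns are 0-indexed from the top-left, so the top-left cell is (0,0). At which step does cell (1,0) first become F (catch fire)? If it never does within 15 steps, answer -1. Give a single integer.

Step 1: cell (1,0)='T' (+5 fires, +2 burnt)
Step 2: cell (1,0)='F' (+7 fires, +5 burnt)
  -> target ignites at step 2
Step 3: cell (1,0)='.' (+5 fires, +7 burnt)
Step 4: cell (1,0)='.' (+3 fires, +5 burnt)
Step 5: cell (1,0)='.' (+1 fires, +3 burnt)
Step 6: cell (1,0)='.' (+1 fires, +1 burnt)
Step 7: cell (1,0)='.' (+0 fires, +1 burnt)
  fire out at step 7

2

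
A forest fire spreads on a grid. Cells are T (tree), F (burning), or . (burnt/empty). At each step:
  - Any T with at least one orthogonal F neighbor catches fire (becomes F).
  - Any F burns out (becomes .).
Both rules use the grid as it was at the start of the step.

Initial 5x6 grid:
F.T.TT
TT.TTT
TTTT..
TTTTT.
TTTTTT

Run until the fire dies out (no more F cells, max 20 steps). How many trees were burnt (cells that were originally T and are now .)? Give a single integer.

Answer: 22

Derivation:
Step 1: +1 fires, +1 burnt (F count now 1)
Step 2: +2 fires, +1 burnt (F count now 2)
Step 3: +2 fires, +2 burnt (F count now 2)
Step 4: +3 fires, +2 burnt (F count now 3)
Step 5: +3 fires, +3 burnt (F count now 3)
Step 6: +3 fires, +3 burnt (F count now 3)
Step 7: +3 fires, +3 burnt (F count now 3)
Step 8: +3 fires, +3 burnt (F count now 3)
Step 9: +2 fires, +3 burnt (F count now 2)
Step 10: +0 fires, +2 burnt (F count now 0)
Fire out after step 10
Initially T: 23, now '.': 29
Total burnt (originally-T cells now '.'): 22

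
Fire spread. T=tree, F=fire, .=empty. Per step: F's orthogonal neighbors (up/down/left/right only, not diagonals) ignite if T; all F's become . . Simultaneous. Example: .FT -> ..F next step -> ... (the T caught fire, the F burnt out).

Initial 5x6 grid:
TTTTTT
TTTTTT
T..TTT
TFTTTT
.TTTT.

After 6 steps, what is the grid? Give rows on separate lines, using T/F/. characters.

Step 1: 3 trees catch fire, 1 burn out
  TTTTTT
  TTTTTT
  T..TTT
  F.FTTT
  .FTTT.
Step 2: 3 trees catch fire, 3 burn out
  TTTTTT
  TTTTTT
  F..TTT
  ...FTT
  ..FTT.
Step 3: 4 trees catch fire, 3 burn out
  TTTTTT
  FTTTTT
  ...FTT
  ....FT
  ...FT.
Step 4: 6 trees catch fire, 4 burn out
  FTTTTT
  .FTFTT
  ....FT
  .....F
  ....F.
Step 5: 5 trees catch fire, 6 burn out
  .FTFTT
  ..F.FT
  .....F
  ......
  ......
Step 6: 3 trees catch fire, 5 burn out
  ..F.FT
  .....F
  ......
  ......
  ......

..F.FT
.....F
......
......
......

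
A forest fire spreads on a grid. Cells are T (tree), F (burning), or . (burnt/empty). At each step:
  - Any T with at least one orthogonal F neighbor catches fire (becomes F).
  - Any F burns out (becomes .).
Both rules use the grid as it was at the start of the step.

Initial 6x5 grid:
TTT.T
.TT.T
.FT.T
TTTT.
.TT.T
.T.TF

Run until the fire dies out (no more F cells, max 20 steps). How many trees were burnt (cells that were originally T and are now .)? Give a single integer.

Step 1: +5 fires, +2 burnt (F count now 5)
Step 2: +5 fires, +5 burnt (F count now 5)
Step 3: +5 fires, +5 burnt (F count now 5)
Step 4: +0 fires, +5 burnt (F count now 0)
Fire out after step 4
Initially T: 18, now '.': 27
Total burnt (originally-T cells now '.'): 15

Answer: 15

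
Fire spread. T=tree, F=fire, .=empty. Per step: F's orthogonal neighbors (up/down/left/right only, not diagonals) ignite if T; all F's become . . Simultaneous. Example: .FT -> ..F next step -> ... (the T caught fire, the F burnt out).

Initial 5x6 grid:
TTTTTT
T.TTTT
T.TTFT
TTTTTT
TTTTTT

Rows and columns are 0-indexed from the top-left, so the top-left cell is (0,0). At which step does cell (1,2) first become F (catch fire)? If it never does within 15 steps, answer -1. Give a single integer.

Step 1: cell (1,2)='T' (+4 fires, +1 burnt)
Step 2: cell (1,2)='T' (+7 fires, +4 burnt)
Step 3: cell (1,2)='F' (+6 fires, +7 burnt)
  -> target ignites at step 3
Step 4: cell (1,2)='.' (+3 fires, +6 burnt)
Step 5: cell (1,2)='.' (+3 fires, +3 burnt)
Step 6: cell (1,2)='.' (+3 fires, +3 burnt)
Step 7: cell (1,2)='.' (+1 fires, +3 burnt)
Step 8: cell (1,2)='.' (+0 fires, +1 burnt)
  fire out at step 8

3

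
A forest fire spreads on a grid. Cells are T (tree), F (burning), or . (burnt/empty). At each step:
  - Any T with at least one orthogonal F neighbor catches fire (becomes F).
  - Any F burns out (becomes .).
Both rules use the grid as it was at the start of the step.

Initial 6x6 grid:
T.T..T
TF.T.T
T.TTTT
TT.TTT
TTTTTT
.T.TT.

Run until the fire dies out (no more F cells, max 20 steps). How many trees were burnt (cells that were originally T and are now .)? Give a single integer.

Step 1: +1 fires, +1 burnt (F count now 1)
Step 2: +2 fires, +1 burnt (F count now 2)
Step 3: +1 fires, +2 burnt (F count now 1)
Step 4: +2 fires, +1 burnt (F count now 2)
Step 5: +1 fires, +2 burnt (F count now 1)
Step 6: +2 fires, +1 burnt (F count now 2)
Step 7: +1 fires, +2 burnt (F count now 1)
Step 8: +3 fires, +1 burnt (F count now 3)
Step 9: +4 fires, +3 burnt (F count now 4)
Step 10: +4 fires, +4 burnt (F count now 4)
Step 11: +1 fires, +4 burnt (F count now 1)
Step 12: +1 fires, +1 burnt (F count now 1)
Step 13: +1 fires, +1 burnt (F count now 1)
Step 14: +0 fires, +1 burnt (F count now 0)
Fire out after step 14
Initially T: 25, now '.': 35
Total burnt (originally-T cells now '.'): 24

Answer: 24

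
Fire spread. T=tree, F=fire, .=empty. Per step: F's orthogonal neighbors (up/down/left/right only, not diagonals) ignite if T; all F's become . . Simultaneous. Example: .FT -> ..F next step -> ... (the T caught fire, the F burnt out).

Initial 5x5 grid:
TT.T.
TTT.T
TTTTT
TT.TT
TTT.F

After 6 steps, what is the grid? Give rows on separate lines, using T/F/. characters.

Step 1: 1 trees catch fire, 1 burn out
  TT.T.
  TTT.T
  TTTTT
  TT.TF
  TTT..
Step 2: 2 trees catch fire, 1 burn out
  TT.T.
  TTT.T
  TTTTF
  TT.F.
  TTT..
Step 3: 2 trees catch fire, 2 burn out
  TT.T.
  TTT.F
  TTTF.
  TT...
  TTT..
Step 4: 1 trees catch fire, 2 burn out
  TT.T.
  TTT..
  TTF..
  TT...
  TTT..
Step 5: 2 trees catch fire, 1 burn out
  TT.T.
  TTF..
  TF...
  TT...
  TTT..
Step 6: 3 trees catch fire, 2 burn out
  TT.T.
  TF...
  F....
  TF...
  TTT..

TT.T.
TF...
F....
TF...
TTT..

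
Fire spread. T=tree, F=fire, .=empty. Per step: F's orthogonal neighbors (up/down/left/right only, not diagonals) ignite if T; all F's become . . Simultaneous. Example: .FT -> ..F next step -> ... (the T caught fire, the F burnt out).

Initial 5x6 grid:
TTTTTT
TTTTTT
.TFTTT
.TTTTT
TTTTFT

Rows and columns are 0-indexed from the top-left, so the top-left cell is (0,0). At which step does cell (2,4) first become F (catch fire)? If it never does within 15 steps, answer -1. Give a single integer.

Step 1: cell (2,4)='T' (+7 fires, +2 burnt)
Step 2: cell (2,4)='F' (+8 fires, +7 burnt)
  -> target ignites at step 2
Step 3: cell (2,4)='.' (+6 fires, +8 burnt)
Step 4: cell (2,4)='.' (+4 fires, +6 burnt)
Step 5: cell (2,4)='.' (+1 fires, +4 burnt)
Step 6: cell (2,4)='.' (+0 fires, +1 burnt)
  fire out at step 6

2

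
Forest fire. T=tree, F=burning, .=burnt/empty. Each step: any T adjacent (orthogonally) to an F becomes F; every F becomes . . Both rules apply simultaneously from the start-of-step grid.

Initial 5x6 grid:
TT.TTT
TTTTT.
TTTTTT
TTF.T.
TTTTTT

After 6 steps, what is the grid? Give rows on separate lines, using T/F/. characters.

Step 1: 3 trees catch fire, 1 burn out
  TT.TTT
  TTTTT.
  TTFTTT
  TF..T.
  TTFTTT
Step 2: 6 trees catch fire, 3 burn out
  TT.TTT
  TTFTT.
  TF.FTT
  F...T.
  TF.FTT
Step 3: 6 trees catch fire, 6 burn out
  TT.TTT
  TF.FT.
  F...FT
  ....T.
  F...FT
Step 4: 7 trees catch fire, 6 burn out
  TF.FTT
  F...F.
  .....F
  ....F.
  .....F
Step 5: 2 trees catch fire, 7 burn out
  F...FT
  ......
  ......
  ......
  ......
Step 6: 1 trees catch fire, 2 burn out
  .....F
  ......
  ......
  ......
  ......

.....F
......
......
......
......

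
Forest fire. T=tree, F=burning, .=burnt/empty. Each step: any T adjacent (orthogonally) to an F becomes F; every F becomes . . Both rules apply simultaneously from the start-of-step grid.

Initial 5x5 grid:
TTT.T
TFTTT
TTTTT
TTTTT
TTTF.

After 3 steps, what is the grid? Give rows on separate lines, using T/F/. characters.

Step 1: 6 trees catch fire, 2 burn out
  TFT.T
  F.FTT
  TFTTT
  TTTFT
  TTF..
Step 2: 10 trees catch fire, 6 burn out
  F.F.T
  ...FT
  F.FFT
  TFF.F
  TF...
Step 3: 4 trees catch fire, 10 burn out
  ....T
  ....F
  ....F
  F....
  F....

....T
....F
....F
F....
F....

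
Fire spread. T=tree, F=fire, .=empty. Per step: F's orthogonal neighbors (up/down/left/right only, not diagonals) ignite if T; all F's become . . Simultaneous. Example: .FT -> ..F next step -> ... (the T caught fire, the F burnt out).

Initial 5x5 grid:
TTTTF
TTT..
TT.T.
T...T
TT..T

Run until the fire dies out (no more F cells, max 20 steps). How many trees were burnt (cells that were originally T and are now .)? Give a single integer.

Answer: 12

Derivation:
Step 1: +1 fires, +1 burnt (F count now 1)
Step 2: +1 fires, +1 burnt (F count now 1)
Step 3: +2 fires, +1 burnt (F count now 2)
Step 4: +2 fires, +2 burnt (F count now 2)
Step 5: +2 fires, +2 burnt (F count now 2)
Step 6: +1 fires, +2 burnt (F count now 1)
Step 7: +1 fires, +1 burnt (F count now 1)
Step 8: +1 fires, +1 burnt (F count now 1)
Step 9: +1 fires, +1 burnt (F count now 1)
Step 10: +0 fires, +1 burnt (F count now 0)
Fire out after step 10
Initially T: 15, now '.': 22
Total burnt (originally-T cells now '.'): 12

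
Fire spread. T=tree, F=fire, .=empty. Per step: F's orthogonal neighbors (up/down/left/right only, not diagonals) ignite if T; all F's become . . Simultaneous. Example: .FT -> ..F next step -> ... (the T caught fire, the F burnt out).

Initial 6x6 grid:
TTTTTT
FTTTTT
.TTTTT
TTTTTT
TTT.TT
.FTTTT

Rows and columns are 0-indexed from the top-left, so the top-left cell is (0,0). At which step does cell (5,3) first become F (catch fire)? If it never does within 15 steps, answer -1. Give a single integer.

Step 1: cell (5,3)='T' (+4 fires, +2 burnt)
Step 2: cell (5,3)='F' (+7 fires, +4 burnt)
  -> target ignites at step 2
Step 3: cell (5,3)='.' (+6 fires, +7 burnt)
Step 4: cell (5,3)='.' (+6 fires, +6 burnt)
Step 5: cell (5,3)='.' (+5 fires, +6 burnt)
Step 6: cell (5,3)='.' (+3 fires, +5 burnt)
Step 7: cell (5,3)='.' (+0 fires, +3 burnt)
  fire out at step 7

2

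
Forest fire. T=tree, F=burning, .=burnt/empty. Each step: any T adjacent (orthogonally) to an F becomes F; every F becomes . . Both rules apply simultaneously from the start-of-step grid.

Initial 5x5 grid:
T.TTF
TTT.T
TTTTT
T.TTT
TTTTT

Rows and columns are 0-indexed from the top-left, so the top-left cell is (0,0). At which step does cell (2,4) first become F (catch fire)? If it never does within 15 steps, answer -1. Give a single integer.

Step 1: cell (2,4)='T' (+2 fires, +1 burnt)
Step 2: cell (2,4)='F' (+2 fires, +2 burnt)
  -> target ignites at step 2
Step 3: cell (2,4)='.' (+3 fires, +2 burnt)
Step 4: cell (2,4)='.' (+4 fires, +3 burnt)
Step 5: cell (2,4)='.' (+4 fires, +4 burnt)
Step 6: cell (2,4)='.' (+3 fires, +4 burnt)
Step 7: cell (2,4)='.' (+2 fires, +3 burnt)
Step 8: cell (2,4)='.' (+1 fires, +2 burnt)
Step 9: cell (2,4)='.' (+0 fires, +1 burnt)
  fire out at step 9

2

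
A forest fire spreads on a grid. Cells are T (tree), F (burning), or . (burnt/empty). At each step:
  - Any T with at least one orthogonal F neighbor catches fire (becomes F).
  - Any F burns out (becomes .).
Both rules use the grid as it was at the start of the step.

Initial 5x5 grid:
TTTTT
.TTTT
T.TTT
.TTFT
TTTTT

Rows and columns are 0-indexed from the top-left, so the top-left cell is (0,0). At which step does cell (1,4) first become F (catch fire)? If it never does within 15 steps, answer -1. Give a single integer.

Step 1: cell (1,4)='T' (+4 fires, +1 burnt)
Step 2: cell (1,4)='T' (+6 fires, +4 burnt)
Step 3: cell (1,4)='F' (+4 fires, +6 burnt)
  -> target ignites at step 3
Step 4: cell (1,4)='.' (+4 fires, +4 burnt)
Step 5: cell (1,4)='.' (+1 fires, +4 burnt)
Step 6: cell (1,4)='.' (+1 fires, +1 burnt)
Step 7: cell (1,4)='.' (+0 fires, +1 burnt)
  fire out at step 7

3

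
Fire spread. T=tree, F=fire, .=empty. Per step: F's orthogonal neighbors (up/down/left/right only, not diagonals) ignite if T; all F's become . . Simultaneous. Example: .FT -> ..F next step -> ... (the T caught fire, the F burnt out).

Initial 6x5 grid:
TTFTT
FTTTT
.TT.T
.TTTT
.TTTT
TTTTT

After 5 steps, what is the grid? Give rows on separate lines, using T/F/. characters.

Step 1: 5 trees catch fire, 2 burn out
  FF.FT
  .FFTT
  .TT.T
  .TTTT
  .TTTT
  TTTTT
Step 2: 4 trees catch fire, 5 burn out
  ....F
  ...FT
  .FF.T
  .TTTT
  .TTTT
  TTTTT
Step 3: 3 trees catch fire, 4 burn out
  .....
  ....F
  ....T
  .FFTT
  .TTTT
  TTTTT
Step 4: 4 trees catch fire, 3 burn out
  .....
  .....
  ....F
  ...FT
  .FFTT
  TTTTT
Step 5: 4 trees catch fire, 4 burn out
  .....
  .....
  .....
  ....F
  ...FT
  TFFTT

.....
.....
.....
....F
...FT
TFFTT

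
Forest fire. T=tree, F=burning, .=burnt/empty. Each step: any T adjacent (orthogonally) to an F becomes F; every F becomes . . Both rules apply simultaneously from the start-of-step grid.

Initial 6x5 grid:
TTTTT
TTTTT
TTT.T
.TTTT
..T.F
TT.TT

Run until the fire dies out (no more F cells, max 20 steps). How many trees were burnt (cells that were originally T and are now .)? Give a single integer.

Answer: 21

Derivation:
Step 1: +2 fires, +1 burnt (F count now 2)
Step 2: +3 fires, +2 burnt (F count now 3)
Step 3: +2 fires, +3 burnt (F count now 2)
Step 4: +5 fires, +2 burnt (F count now 5)
Step 5: +3 fires, +5 burnt (F count now 3)
Step 6: +3 fires, +3 burnt (F count now 3)
Step 7: +2 fires, +3 burnt (F count now 2)
Step 8: +1 fires, +2 burnt (F count now 1)
Step 9: +0 fires, +1 burnt (F count now 0)
Fire out after step 9
Initially T: 23, now '.': 28
Total burnt (originally-T cells now '.'): 21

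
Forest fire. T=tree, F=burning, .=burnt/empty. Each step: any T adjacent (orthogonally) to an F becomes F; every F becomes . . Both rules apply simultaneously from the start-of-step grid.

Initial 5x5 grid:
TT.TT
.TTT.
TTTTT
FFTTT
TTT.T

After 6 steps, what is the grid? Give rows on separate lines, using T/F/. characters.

Step 1: 5 trees catch fire, 2 burn out
  TT.TT
  .TTT.
  FFTTT
  ..FTT
  FFT.T
Step 2: 4 trees catch fire, 5 burn out
  TT.TT
  .FTT.
  ..FTT
  ...FT
  ..F.T
Step 3: 4 trees catch fire, 4 burn out
  TF.TT
  ..FT.
  ...FT
  ....F
  ....T
Step 4: 4 trees catch fire, 4 burn out
  F..TT
  ...F.
  ....F
  .....
  ....F
Step 5: 1 trees catch fire, 4 burn out
  ...FT
  .....
  .....
  .....
  .....
Step 6: 1 trees catch fire, 1 burn out
  ....F
  .....
  .....
  .....
  .....

....F
.....
.....
.....
.....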